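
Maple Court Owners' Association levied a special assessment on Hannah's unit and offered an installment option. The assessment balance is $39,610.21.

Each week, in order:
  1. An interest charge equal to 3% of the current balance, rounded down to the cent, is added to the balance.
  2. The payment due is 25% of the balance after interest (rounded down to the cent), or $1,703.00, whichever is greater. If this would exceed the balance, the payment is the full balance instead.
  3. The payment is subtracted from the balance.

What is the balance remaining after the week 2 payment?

Week 1: $39,610.21 +$1,188.30 interest = $40,798.51; pay $10,199.62 → $30,598.89
Week 2: $30,598.89 +$917.96 interest = $31,516.85; pay $7,879.21 → $23,637.64

$23,637.64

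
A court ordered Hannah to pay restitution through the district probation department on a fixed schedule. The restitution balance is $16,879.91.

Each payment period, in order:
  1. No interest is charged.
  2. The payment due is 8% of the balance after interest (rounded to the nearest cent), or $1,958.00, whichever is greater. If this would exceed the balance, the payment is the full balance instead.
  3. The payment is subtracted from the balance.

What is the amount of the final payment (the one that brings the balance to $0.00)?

$1,215.91

# | Opening | Payment | End bal
1 | $16,879.91 | $1,958.00 | $14,921.91
2 | $14,921.91 | $1,958.00 | $12,963.91
3 | $12,963.91 | $1,958.00 | $11,005.91
4 | $11,005.91 | $1,958.00 | $9,047.91
5 | $9,047.91 | $1,958.00 | $7,089.91
6 | $7,089.91 | $1,958.00 | $5,131.91
7 | $5,131.91 | $1,958.00 | $3,173.91
8 | $3,173.91 | $1,958.00 | $1,215.91
9 | $1,215.91 | $1,215.91 | $0.00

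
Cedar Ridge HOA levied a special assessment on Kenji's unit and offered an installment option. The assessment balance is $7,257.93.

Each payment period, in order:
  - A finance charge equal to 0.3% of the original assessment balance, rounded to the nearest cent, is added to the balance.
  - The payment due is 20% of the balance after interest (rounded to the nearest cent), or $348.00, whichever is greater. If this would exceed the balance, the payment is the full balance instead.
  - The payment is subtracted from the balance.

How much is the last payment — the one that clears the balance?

$307.76

Payment period 1: $7,257.93 +$21.77 interest = $7,279.70; pay $1,455.94 → $5,823.76
Payment period 2: $5,823.76 +$21.77 interest = $5,845.53; pay $1,169.11 → $4,676.42
Payment period 3: $4,676.42 +$21.77 interest = $4,698.19; pay $939.64 → $3,758.55
Payment period 4: $3,758.55 +$21.77 interest = $3,780.32; pay $756.06 → $3,024.26
Payment period 5: $3,024.26 +$21.77 interest = $3,046.03; pay $609.21 → $2,436.82
Payment period 6: $2,436.82 +$21.77 interest = $2,458.59; pay $491.72 → $1,966.87
Payment period 7: $1,966.87 +$21.77 interest = $1,988.64; pay $397.73 → $1,590.91
Payment period 8: $1,590.91 +$21.77 interest = $1,612.68; pay $348.00 → $1,264.68
Payment period 9: $1,264.68 +$21.77 interest = $1,286.45; pay $348.00 → $938.45
Payment period 10: $938.45 +$21.77 interest = $960.22; pay $348.00 → $612.22
Payment period 11: $612.22 +$21.77 interest = $633.99; pay $348.00 → $285.99
Payment period 12: $285.99 +$21.77 interest = $307.76; pay $307.76 → $0.00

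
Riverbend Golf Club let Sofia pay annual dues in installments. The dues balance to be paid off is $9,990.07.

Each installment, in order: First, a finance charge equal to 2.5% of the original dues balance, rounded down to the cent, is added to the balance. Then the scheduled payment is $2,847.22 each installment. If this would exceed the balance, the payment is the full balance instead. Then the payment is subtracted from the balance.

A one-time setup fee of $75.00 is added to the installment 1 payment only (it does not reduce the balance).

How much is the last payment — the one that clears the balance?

# | Opening | Interest | Payment | Fee | End bal
1 | $9,990.07 | $249.75 | $2,847.22 | $75.00 | $7,392.60
2 | $7,392.60 | $249.75 | $2,847.22 | — | $4,795.13
3 | $4,795.13 | $249.75 | $2,847.22 | — | $2,197.66
4 | $2,197.66 | $249.75 | $2,447.41 | — | $0.00

$2,447.41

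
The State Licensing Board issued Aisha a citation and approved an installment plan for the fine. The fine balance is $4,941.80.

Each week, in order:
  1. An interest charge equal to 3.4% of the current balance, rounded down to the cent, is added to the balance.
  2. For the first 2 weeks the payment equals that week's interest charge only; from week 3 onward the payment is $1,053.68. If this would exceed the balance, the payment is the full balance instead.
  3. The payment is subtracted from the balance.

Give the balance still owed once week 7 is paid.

$201.94

# | Opening | Interest | Payment | End bal
1 | $4,941.80 | $168.02 | $168.02 | $4,941.80
2 | $4,941.80 | $168.02 | $168.02 | $4,941.80
3 | $4,941.80 | $168.02 | $1,053.68 | $4,056.14
4 | $4,056.14 | $137.90 | $1,053.68 | $3,140.36
5 | $3,140.36 | $106.77 | $1,053.68 | $2,193.45
6 | $2,193.45 | $74.57 | $1,053.68 | $1,214.34
7 | $1,214.34 | $41.28 | $1,053.68 | $201.94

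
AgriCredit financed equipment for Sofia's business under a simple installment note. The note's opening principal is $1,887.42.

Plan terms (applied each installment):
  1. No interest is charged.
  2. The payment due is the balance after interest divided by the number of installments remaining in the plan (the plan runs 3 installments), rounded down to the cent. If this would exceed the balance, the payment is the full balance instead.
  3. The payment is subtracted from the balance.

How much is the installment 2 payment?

$629.14

# | Opening | Payment | End bal
1 | $1,887.42 | $629.14 | $1,258.28
2 | $1,258.28 | $629.14 | $629.14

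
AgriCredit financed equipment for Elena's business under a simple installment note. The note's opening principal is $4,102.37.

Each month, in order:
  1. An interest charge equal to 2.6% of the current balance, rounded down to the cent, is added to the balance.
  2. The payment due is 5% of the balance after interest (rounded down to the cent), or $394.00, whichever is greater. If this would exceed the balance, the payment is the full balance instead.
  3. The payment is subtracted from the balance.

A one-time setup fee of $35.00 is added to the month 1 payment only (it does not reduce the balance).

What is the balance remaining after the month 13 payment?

Month 1: opening $4,102.37; interest $106.66 → $4,209.03; payment $394.00 (+ $35.00 fee); balance $3,815.03
Month 2: opening $3,815.03; interest $99.19 → $3,914.22; payment $394.00; balance $3,520.22
Month 3: opening $3,520.22; interest $91.52 → $3,611.74; payment $394.00; balance $3,217.74
Month 4: opening $3,217.74; interest $83.66 → $3,301.40; payment $394.00; balance $2,907.40
Month 5: opening $2,907.40; interest $75.59 → $2,982.99; payment $394.00; balance $2,588.99
Month 6: opening $2,588.99; interest $67.31 → $2,656.30; payment $394.00; balance $2,262.30
Month 7: opening $2,262.30; interest $58.81 → $2,321.11; payment $394.00; balance $1,927.11
Month 8: opening $1,927.11; interest $50.10 → $1,977.21; payment $394.00; balance $1,583.21
Month 9: opening $1,583.21; interest $41.16 → $1,624.37; payment $394.00; balance $1,230.37
Month 10: opening $1,230.37; interest $31.98 → $1,262.35; payment $394.00; balance $868.35
Month 11: opening $868.35; interest $22.57 → $890.92; payment $394.00; balance $496.92
Month 12: opening $496.92; interest $12.91 → $509.83; payment $394.00; balance $115.83
Month 13: opening $115.83; interest $3.01 → $118.84; payment $118.84; balance $0.00

$0.00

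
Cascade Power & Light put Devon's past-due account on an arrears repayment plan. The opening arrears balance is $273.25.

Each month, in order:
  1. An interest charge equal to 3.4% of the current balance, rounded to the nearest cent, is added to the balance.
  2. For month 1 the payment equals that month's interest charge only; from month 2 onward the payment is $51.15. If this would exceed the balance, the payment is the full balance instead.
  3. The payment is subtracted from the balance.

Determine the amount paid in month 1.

$9.29

Month 1: opening $273.25; interest $9.29 → $282.54; payment $9.29; balance $273.25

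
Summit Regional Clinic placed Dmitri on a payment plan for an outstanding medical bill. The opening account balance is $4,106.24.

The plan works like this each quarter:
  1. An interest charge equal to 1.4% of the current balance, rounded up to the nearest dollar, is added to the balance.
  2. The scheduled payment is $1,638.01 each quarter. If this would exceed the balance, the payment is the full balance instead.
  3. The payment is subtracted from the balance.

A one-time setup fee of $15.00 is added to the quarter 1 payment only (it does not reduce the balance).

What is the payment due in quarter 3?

$937.22

Quarter 1: $4,106.24 +$58.00 interest = $4,164.24; pay $1,638.01 (+ $15.00 fee) → $2,526.23
Quarter 2: $2,526.23 +$36.00 interest = $2,562.23; pay $1,638.01 → $924.22
Quarter 3: $924.22 +$13.00 interest = $937.22; pay $937.22 → $0.00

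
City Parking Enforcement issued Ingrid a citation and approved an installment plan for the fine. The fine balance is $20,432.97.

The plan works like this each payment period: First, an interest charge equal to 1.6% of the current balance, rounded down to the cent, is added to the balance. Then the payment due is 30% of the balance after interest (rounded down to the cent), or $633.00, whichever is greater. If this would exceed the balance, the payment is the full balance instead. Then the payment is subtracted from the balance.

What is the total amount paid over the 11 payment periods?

# | Opening | Interest | Payment | End bal
1 | $20,432.97 | $326.92 | $6,227.96 | $14,531.93
2 | $14,531.93 | $232.51 | $4,429.33 | $10,335.11
3 | $10,335.11 | $165.36 | $3,150.14 | $7,350.33
4 | $7,350.33 | $117.60 | $2,240.37 | $5,227.56
5 | $5,227.56 | $83.64 | $1,593.36 | $3,717.84
6 | $3,717.84 | $59.48 | $1,133.19 | $2,644.13
7 | $2,644.13 | $42.30 | $805.92 | $1,880.51
8 | $1,880.51 | $30.08 | $633.00 | $1,277.59
9 | $1,277.59 | $20.44 | $633.00 | $665.03
10 | $665.03 | $10.64 | $633.00 | $42.67
11 | $42.67 | $0.68 | $43.35 | $0.00
Total paid: $21,522.62

$21,522.62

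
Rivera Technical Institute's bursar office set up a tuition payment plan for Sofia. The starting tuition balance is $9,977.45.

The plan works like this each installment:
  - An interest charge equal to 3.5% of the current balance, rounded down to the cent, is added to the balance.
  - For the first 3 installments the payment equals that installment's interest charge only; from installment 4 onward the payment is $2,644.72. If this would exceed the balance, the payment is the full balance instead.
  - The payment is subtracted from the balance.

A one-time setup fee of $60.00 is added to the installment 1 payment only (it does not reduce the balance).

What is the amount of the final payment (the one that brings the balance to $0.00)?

Installment 1: $9,977.45 +$349.21 interest = $10,326.66; pay $349.21 (+ $60.00 fee) → $9,977.45
Installment 2: $9,977.45 +$349.21 interest = $10,326.66; pay $349.21 → $9,977.45
Installment 3: $9,977.45 +$349.21 interest = $10,326.66; pay $349.21 → $9,977.45
Installment 4: $9,977.45 +$349.21 interest = $10,326.66; pay $2,644.72 → $7,681.94
Installment 5: $7,681.94 +$268.86 interest = $7,950.80; pay $2,644.72 → $5,306.08
Installment 6: $5,306.08 +$185.71 interest = $5,491.79; pay $2,644.72 → $2,847.07
Installment 7: $2,847.07 +$99.64 interest = $2,946.71; pay $2,644.72 → $301.99
Installment 8: $301.99 +$10.56 interest = $312.55; pay $312.55 → $0.00

$312.55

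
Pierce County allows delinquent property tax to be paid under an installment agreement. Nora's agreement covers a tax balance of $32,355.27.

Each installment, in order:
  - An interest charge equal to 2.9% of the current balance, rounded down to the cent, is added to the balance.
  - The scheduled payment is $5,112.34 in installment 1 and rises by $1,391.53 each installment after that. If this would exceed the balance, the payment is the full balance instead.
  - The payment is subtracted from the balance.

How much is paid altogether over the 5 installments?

Installment 1: $32,355.27 +$938.30 interest = $33,293.57; pay $5,112.34 → $28,181.23
Installment 2: $28,181.23 +$817.25 interest = $28,998.48; pay $6,503.87 → $22,494.61
Installment 3: $22,494.61 +$652.34 interest = $23,146.95; pay $7,895.40 → $15,251.55
Installment 4: $15,251.55 +$442.29 interest = $15,693.84; pay $9,286.93 → $6,406.91
Installment 5: $6,406.91 +$185.80 interest = $6,592.71; pay $6,592.71 → $0.00
Total paid: $35,391.25

$35,391.25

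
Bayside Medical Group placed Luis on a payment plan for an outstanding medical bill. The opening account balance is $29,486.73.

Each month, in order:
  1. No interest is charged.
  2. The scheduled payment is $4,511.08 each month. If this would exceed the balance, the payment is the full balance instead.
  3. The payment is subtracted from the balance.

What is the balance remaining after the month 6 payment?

Month 1: opening $29,486.73; payment $4,511.08; balance $24,975.65
Month 2: opening $24,975.65; payment $4,511.08; balance $20,464.57
Month 3: opening $20,464.57; payment $4,511.08; balance $15,953.49
Month 4: opening $15,953.49; payment $4,511.08; balance $11,442.41
Month 5: opening $11,442.41; payment $4,511.08; balance $6,931.33
Month 6: opening $6,931.33; payment $4,511.08; balance $2,420.25

$2,420.25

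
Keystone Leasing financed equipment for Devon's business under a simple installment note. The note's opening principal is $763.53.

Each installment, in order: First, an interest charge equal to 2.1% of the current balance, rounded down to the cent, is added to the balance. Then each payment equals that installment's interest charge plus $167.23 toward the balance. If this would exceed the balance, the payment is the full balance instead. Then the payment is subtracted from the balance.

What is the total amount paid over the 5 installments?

Installment 1: $763.53 +$16.03 interest = $779.56; pay $183.26 → $596.30
Installment 2: $596.30 +$12.52 interest = $608.82; pay $179.75 → $429.07
Installment 3: $429.07 +$9.01 interest = $438.08; pay $176.24 → $261.84
Installment 4: $261.84 +$5.49 interest = $267.33; pay $172.72 → $94.61
Installment 5: $94.61 +$1.98 interest = $96.59; pay $96.59 → $0.00
Total paid: $808.56

$808.56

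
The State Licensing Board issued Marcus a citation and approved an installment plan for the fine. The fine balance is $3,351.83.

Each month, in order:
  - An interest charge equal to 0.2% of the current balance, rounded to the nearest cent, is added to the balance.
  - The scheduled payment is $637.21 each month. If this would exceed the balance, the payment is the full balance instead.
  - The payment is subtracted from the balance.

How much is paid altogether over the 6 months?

$3,373.07

# | Opening | Interest | Payment | End bal
1 | $3,351.83 | $6.70 | $637.21 | $2,721.32
2 | $2,721.32 | $5.44 | $637.21 | $2,089.55
3 | $2,089.55 | $4.18 | $637.21 | $1,456.52
4 | $1,456.52 | $2.91 | $637.21 | $822.22
5 | $822.22 | $1.64 | $637.21 | $186.65
6 | $186.65 | $0.37 | $187.02 | $0.00
Total paid: $3,373.07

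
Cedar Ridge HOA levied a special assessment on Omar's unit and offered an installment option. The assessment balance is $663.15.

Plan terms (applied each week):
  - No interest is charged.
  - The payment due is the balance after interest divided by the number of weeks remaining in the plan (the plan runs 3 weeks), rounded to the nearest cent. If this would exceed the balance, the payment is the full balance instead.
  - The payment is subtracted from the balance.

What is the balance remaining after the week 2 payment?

$221.05

# | Opening | Payment | End bal
1 | $663.15 | $221.05 | $442.10
2 | $442.10 | $221.05 | $221.05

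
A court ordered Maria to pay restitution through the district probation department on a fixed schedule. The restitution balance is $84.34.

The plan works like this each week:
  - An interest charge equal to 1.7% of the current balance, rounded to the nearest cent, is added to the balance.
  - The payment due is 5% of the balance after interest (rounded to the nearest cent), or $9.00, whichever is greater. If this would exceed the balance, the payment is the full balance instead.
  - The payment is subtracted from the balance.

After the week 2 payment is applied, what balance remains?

$69.08

# | Opening | Interest | Payment | End bal
1 | $84.34 | $1.43 | $9.00 | $76.77
2 | $76.77 | $1.31 | $9.00 | $69.08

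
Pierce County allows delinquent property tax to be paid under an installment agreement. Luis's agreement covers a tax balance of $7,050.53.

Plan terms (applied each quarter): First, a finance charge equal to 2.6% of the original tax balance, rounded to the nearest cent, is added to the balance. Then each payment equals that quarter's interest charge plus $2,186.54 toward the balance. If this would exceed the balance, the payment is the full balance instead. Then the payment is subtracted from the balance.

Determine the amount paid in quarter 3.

Quarter 1: $7,050.53 +$183.31 interest = $7,233.84; pay $2,369.85 → $4,863.99
Quarter 2: $4,863.99 +$183.31 interest = $5,047.30; pay $2,369.85 → $2,677.45
Quarter 3: $2,677.45 +$183.31 interest = $2,860.76; pay $2,369.85 → $490.91

$2,369.85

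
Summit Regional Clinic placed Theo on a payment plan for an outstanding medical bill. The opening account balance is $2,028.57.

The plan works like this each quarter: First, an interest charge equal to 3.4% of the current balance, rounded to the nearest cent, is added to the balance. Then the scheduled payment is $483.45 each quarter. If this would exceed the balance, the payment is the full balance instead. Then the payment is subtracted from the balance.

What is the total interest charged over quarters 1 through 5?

# | Opening | Interest | Payment | End bal
1 | $2,028.57 | $68.97 | $483.45 | $1,614.09
2 | $1,614.09 | $54.88 | $483.45 | $1,185.52
3 | $1,185.52 | $40.31 | $483.45 | $742.38
4 | $742.38 | $25.24 | $483.45 | $284.17
5 | $284.17 | $9.66 | $293.83 | $0.00
Total interest: $68.97 + $54.88 + $40.31 + $25.24 + $9.66 = $199.06

$199.06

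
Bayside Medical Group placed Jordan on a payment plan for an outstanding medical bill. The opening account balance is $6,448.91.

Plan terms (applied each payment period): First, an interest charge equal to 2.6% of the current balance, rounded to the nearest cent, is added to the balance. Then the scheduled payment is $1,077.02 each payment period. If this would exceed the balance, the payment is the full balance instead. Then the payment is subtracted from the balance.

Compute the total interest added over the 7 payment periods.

Payment period 1: opening $6,448.91; interest $167.67 → $6,616.58; payment $1,077.02; balance $5,539.56
Payment period 2: opening $5,539.56; interest $144.03 → $5,683.59; payment $1,077.02; balance $4,606.57
Payment period 3: opening $4,606.57; interest $119.77 → $4,726.34; payment $1,077.02; balance $3,649.32
Payment period 4: opening $3,649.32; interest $94.88 → $3,744.20; payment $1,077.02; balance $2,667.18
Payment period 5: opening $2,667.18; interest $69.35 → $2,736.53; payment $1,077.02; balance $1,659.51
Payment period 6: opening $1,659.51; interest $43.15 → $1,702.66; payment $1,077.02; balance $625.64
Payment period 7: opening $625.64; interest $16.27 → $641.91; payment $641.91; balance $0.00
Total interest: $167.67 + $144.03 + $119.77 + $94.88 + $69.35 + $43.15 + $16.27 = $655.12

$655.12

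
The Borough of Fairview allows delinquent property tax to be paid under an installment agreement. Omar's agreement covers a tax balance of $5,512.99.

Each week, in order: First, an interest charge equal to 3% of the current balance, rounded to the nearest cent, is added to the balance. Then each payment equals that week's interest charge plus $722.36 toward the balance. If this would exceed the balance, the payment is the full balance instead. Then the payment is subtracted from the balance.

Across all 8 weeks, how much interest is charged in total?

$716.34

Week 1: $5,512.99 +$165.39 interest = $5,678.38; pay $887.75 → $4,790.63
Week 2: $4,790.63 +$143.72 interest = $4,934.35; pay $866.08 → $4,068.27
Week 3: $4,068.27 +$122.05 interest = $4,190.32; pay $844.41 → $3,345.91
Week 4: $3,345.91 +$100.38 interest = $3,446.29; pay $822.74 → $2,623.55
Week 5: $2,623.55 +$78.71 interest = $2,702.26; pay $801.07 → $1,901.19
Week 6: $1,901.19 +$57.04 interest = $1,958.23; pay $779.40 → $1,178.83
Week 7: $1,178.83 +$35.36 interest = $1,214.19; pay $757.72 → $456.47
Week 8: $456.47 +$13.69 interest = $470.16; pay $470.16 → $0.00
Total interest: $165.39 + $143.72 + $122.05 + $100.38 + $78.71 + $57.04 + $35.36 + $13.69 = $716.34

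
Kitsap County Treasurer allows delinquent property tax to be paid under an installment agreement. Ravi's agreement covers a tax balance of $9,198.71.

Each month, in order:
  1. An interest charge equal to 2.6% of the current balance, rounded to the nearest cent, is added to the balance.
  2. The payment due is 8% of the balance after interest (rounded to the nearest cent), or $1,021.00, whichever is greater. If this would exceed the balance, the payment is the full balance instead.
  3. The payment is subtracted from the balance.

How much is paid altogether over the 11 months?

Month 1: opening $9,198.71; interest $239.17 → $9,437.88; payment $1,021.00; balance $8,416.88
Month 2: opening $8,416.88; interest $218.84 → $8,635.72; payment $1,021.00; balance $7,614.72
Month 3: opening $7,614.72; interest $197.98 → $7,812.70; payment $1,021.00; balance $6,791.70
Month 4: opening $6,791.70; interest $176.58 → $6,968.28; payment $1,021.00; balance $5,947.28
Month 5: opening $5,947.28; interest $154.63 → $6,101.91; payment $1,021.00; balance $5,080.91
Month 6: opening $5,080.91; interest $132.10 → $5,213.01; payment $1,021.00; balance $4,192.01
Month 7: opening $4,192.01; interest $108.99 → $4,301.00; payment $1,021.00; balance $3,280.00
Month 8: opening $3,280.00; interest $85.28 → $3,365.28; payment $1,021.00; balance $2,344.28
Month 9: opening $2,344.28; interest $60.95 → $2,405.23; payment $1,021.00; balance $1,384.23
Month 10: opening $1,384.23; interest $35.99 → $1,420.22; payment $1,021.00; balance $399.22
Month 11: opening $399.22; interest $10.38 → $409.60; payment $409.60; balance $0.00
Total paid: $10,619.60

$10,619.60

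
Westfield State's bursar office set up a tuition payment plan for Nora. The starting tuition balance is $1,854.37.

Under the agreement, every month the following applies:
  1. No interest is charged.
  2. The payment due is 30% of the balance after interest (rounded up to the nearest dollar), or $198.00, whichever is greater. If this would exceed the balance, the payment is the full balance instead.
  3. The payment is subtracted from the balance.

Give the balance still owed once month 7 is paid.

$0.00

# | Opening | Payment | End bal
1 | $1,854.37 | $557.00 | $1,297.37
2 | $1,297.37 | $390.00 | $907.37
3 | $907.37 | $273.00 | $634.37
4 | $634.37 | $198.00 | $436.37
5 | $436.37 | $198.00 | $238.37
6 | $238.37 | $198.00 | $40.37
7 | $40.37 | $40.37 | $0.00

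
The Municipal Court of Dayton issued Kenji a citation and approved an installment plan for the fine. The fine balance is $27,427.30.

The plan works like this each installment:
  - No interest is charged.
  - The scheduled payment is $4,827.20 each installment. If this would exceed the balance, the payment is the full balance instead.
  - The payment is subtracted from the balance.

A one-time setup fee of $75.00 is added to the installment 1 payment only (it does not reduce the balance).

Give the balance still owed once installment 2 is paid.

# | Opening | Payment | Fee | End bal
1 | $27,427.30 | $4,827.20 | $75.00 | $22,600.10
2 | $22,600.10 | $4,827.20 | — | $17,772.90

$17,772.90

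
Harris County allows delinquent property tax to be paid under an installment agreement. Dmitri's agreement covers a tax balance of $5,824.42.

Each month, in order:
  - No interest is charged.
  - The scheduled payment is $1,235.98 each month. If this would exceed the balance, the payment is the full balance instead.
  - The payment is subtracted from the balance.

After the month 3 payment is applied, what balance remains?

# | Opening | Payment | End bal
1 | $5,824.42 | $1,235.98 | $4,588.44
2 | $4,588.44 | $1,235.98 | $3,352.46
3 | $3,352.46 | $1,235.98 | $2,116.48

$2,116.48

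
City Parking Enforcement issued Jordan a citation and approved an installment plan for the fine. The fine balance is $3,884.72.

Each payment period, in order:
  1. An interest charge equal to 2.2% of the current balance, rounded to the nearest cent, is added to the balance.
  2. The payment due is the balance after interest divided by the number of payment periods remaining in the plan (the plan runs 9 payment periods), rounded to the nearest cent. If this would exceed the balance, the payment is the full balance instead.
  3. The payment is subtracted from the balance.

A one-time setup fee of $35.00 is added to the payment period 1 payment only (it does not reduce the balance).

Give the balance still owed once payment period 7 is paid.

$1,005.32

Payment period 1: $3,884.72 +$85.46 interest = $3,970.18; pay $441.13 (+ $35.00 fee) → $3,529.05
Payment period 2: $3,529.05 +$77.64 interest = $3,606.69; pay $450.84 → $3,155.85
Payment period 3: $3,155.85 +$69.43 interest = $3,225.28; pay $460.75 → $2,764.53
Payment period 4: $2,764.53 +$60.82 interest = $2,825.35; pay $470.89 → $2,354.46
Payment period 5: $2,354.46 +$51.80 interest = $2,406.26; pay $481.25 → $1,925.01
Payment period 6: $1,925.01 +$42.35 interest = $1,967.36; pay $491.84 → $1,475.52
Payment period 7: $1,475.52 +$32.46 interest = $1,507.98; pay $502.66 → $1,005.32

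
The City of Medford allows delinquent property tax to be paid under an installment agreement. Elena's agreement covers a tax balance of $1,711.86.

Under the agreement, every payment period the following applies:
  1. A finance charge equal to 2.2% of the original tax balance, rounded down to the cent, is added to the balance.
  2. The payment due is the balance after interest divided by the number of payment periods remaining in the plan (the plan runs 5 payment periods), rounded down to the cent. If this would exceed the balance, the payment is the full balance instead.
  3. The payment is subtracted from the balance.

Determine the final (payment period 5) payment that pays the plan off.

# | Opening | Interest | Payment | End bal
1 | $1,711.86 | $37.66 | $349.90 | $1,399.62
2 | $1,399.62 | $37.66 | $359.32 | $1,077.96
3 | $1,077.96 | $37.66 | $371.87 | $743.75
4 | $743.75 | $37.66 | $390.70 | $390.71
5 | $390.71 | $37.66 | $428.37 | $0.00

$428.37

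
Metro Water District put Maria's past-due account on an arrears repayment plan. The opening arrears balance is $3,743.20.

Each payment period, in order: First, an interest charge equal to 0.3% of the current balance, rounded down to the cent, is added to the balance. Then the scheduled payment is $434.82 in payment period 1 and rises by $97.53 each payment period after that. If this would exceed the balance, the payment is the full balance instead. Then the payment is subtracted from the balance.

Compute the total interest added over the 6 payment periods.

$42.34

Payment period 1: $3,743.20 +$11.22 interest = $3,754.42; pay $434.82 → $3,319.60
Payment period 2: $3,319.60 +$9.95 interest = $3,329.55; pay $532.35 → $2,797.20
Payment period 3: $2,797.20 +$8.39 interest = $2,805.59; pay $629.88 → $2,175.71
Payment period 4: $2,175.71 +$6.52 interest = $2,182.23; pay $727.41 → $1,454.82
Payment period 5: $1,454.82 +$4.36 interest = $1,459.18; pay $824.94 → $634.24
Payment period 6: $634.24 +$1.90 interest = $636.14; pay $636.14 → $0.00
Total interest: $11.22 + $9.95 + $8.39 + $6.52 + $4.36 + $1.90 = $42.34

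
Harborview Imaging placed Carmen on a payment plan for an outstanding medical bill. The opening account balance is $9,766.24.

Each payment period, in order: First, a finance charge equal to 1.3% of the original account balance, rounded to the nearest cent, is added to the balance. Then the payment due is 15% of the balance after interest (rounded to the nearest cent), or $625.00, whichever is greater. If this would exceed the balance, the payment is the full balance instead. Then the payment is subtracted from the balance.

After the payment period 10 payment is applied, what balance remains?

# | Opening | Interest | Payment | End bal
1 | $9,766.24 | $126.96 | $1,483.98 | $8,409.22
2 | $8,409.22 | $126.96 | $1,280.43 | $7,255.75
3 | $7,255.75 | $126.96 | $1,107.41 | $6,275.30
4 | $6,275.30 | $126.96 | $960.34 | $5,441.92
5 | $5,441.92 | $126.96 | $835.33 | $4,733.55
6 | $4,733.55 | $126.96 | $729.08 | $4,131.43
7 | $4,131.43 | $126.96 | $638.76 | $3,619.63
8 | $3,619.63 | $126.96 | $625.00 | $3,121.59
9 | $3,121.59 | $126.96 | $625.00 | $2,623.55
10 | $2,623.55 | $126.96 | $625.00 | $2,125.51

$2,125.51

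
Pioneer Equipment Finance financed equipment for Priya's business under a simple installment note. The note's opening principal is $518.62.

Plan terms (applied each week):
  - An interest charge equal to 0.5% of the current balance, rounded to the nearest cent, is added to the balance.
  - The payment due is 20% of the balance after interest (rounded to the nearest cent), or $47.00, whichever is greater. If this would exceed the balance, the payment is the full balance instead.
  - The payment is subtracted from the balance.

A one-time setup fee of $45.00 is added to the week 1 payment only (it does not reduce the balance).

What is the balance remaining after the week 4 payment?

Week 1: $518.62 +$2.59 interest = $521.21; pay $104.24 (+ $45.00 fee) → $416.97
Week 2: $416.97 +$2.08 interest = $419.05; pay $83.81 → $335.24
Week 3: $335.24 +$1.68 interest = $336.92; pay $67.38 → $269.54
Week 4: $269.54 +$1.35 interest = $270.89; pay $54.18 → $216.71

$216.71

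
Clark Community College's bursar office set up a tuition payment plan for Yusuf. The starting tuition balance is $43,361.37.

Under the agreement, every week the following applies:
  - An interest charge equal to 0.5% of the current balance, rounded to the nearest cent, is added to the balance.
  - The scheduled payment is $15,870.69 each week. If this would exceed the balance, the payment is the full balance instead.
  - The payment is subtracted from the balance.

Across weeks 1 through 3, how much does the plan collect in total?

Week 1: $43,361.37 +$216.81 interest = $43,578.18; pay $15,870.69 → $27,707.49
Week 2: $27,707.49 +$138.54 interest = $27,846.03; pay $15,870.69 → $11,975.34
Week 3: $11,975.34 +$59.88 interest = $12,035.22; pay $12,035.22 → $0.00
Total paid: $43,776.60

$43,776.60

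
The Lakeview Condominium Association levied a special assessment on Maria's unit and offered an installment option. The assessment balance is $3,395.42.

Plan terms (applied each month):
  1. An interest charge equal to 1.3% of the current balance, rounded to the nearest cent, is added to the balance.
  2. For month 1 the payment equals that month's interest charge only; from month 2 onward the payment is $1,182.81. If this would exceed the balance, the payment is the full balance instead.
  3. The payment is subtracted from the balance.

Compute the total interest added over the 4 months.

Month 1: opening $3,395.42; interest $44.14 → $3,439.56; payment $44.14; balance $3,395.42
Month 2: opening $3,395.42; interest $44.14 → $3,439.56; payment $1,182.81; balance $2,256.75
Month 3: opening $2,256.75; interest $29.34 → $2,286.09; payment $1,182.81; balance $1,103.28
Month 4: opening $1,103.28; interest $14.34 → $1,117.62; payment $1,117.62; balance $0.00
Total interest: $44.14 + $44.14 + $29.34 + $14.34 = $131.96

$131.96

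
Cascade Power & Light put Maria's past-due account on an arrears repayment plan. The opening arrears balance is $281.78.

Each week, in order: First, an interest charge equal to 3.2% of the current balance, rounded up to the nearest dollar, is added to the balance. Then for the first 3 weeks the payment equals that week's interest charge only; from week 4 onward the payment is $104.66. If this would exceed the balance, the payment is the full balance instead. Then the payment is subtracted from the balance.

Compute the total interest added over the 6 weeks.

Week 1: $281.78 +$10.00 interest = $291.78; pay $10.00 → $281.78
Week 2: $281.78 +$10.00 interest = $291.78; pay $10.00 → $281.78
Week 3: $281.78 +$10.00 interest = $291.78; pay $10.00 → $281.78
Week 4: $281.78 +$10.00 interest = $291.78; pay $104.66 → $187.12
Week 5: $187.12 +$6.00 interest = $193.12; pay $104.66 → $88.46
Week 6: $88.46 +$3.00 interest = $91.46; pay $91.46 → $0.00
Total interest: $10.00 + $10.00 + $10.00 + $10.00 + $6.00 + $3.00 = $49.00

$49.00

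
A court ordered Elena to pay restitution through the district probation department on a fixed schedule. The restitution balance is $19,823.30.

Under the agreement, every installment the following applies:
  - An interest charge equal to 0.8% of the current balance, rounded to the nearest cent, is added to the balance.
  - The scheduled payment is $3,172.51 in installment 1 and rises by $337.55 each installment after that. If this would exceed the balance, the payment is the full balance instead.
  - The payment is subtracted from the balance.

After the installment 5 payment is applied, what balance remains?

Installment 1: opening $19,823.30; interest $158.59 → $19,981.89; payment $3,172.51; balance $16,809.38
Installment 2: opening $16,809.38; interest $134.48 → $16,943.86; payment $3,510.06; balance $13,433.80
Installment 3: opening $13,433.80; interest $107.47 → $13,541.27; payment $3,847.61; balance $9,693.66
Installment 4: opening $9,693.66; interest $77.55 → $9,771.21; payment $4,185.16; balance $5,586.05
Installment 5: opening $5,586.05; interest $44.69 → $5,630.74; payment $4,522.71; balance $1,108.03

$1,108.03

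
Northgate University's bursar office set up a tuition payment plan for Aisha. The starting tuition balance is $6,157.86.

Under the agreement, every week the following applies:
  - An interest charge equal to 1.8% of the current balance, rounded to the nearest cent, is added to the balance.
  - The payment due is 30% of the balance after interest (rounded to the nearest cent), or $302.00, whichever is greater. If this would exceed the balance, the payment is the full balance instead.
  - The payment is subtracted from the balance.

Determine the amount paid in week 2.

$1,340.12

Week 1: $6,157.86 +$110.84 interest = $6,268.70; pay $1,880.61 → $4,388.09
Week 2: $4,388.09 +$78.99 interest = $4,467.08; pay $1,340.12 → $3,126.96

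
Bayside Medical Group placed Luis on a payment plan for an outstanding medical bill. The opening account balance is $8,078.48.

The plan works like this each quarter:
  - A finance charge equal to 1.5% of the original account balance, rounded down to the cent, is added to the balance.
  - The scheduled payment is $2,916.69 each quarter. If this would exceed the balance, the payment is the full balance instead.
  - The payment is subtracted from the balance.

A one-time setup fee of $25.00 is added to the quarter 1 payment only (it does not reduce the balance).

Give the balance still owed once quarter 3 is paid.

# | Opening | Interest | Payment | Fee | End bal
1 | $8,078.48 | $121.17 | $2,916.69 | $25.00 | $5,282.96
2 | $5,282.96 | $121.17 | $2,916.69 | — | $2,487.44
3 | $2,487.44 | $121.17 | $2,608.61 | — | $0.00

$0.00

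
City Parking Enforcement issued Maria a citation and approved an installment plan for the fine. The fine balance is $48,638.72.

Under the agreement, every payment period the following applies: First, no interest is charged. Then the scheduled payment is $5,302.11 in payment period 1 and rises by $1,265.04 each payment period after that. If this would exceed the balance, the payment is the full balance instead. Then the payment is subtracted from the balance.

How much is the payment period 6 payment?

$9,477.77

Payment period 1: opening $48,638.72; payment $5,302.11; balance $43,336.61
Payment period 2: opening $43,336.61; payment $6,567.15; balance $36,769.46
Payment period 3: opening $36,769.46; payment $7,832.19; balance $28,937.27
Payment period 4: opening $28,937.27; payment $9,097.23; balance $19,840.04
Payment period 5: opening $19,840.04; payment $10,362.27; balance $9,477.77
Payment period 6: opening $9,477.77; payment $9,477.77; balance $0.00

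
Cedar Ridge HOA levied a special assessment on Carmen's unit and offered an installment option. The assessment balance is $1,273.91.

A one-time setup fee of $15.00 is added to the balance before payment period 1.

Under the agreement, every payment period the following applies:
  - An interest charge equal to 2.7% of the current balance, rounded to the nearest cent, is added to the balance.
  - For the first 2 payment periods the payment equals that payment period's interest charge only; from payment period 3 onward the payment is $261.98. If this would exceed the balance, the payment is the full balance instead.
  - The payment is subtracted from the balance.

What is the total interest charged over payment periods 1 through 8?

$183.02

Payment period 1: $1,288.91 +$34.80 interest = $1,323.71; pay $34.80 → $1,288.91
Payment period 2: $1,288.91 +$34.80 interest = $1,323.71; pay $34.80 → $1,288.91
Payment period 3: $1,288.91 +$34.80 interest = $1,323.71; pay $261.98 → $1,061.73
Payment period 4: $1,061.73 +$28.67 interest = $1,090.40; pay $261.98 → $828.42
Payment period 5: $828.42 +$22.37 interest = $850.79; pay $261.98 → $588.81
Payment period 6: $588.81 +$15.90 interest = $604.71; pay $261.98 → $342.73
Payment period 7: $342.73 +$9.25 interest = $351.98; pay $261.98 → $90.00
Payment period 8: $90.00 +$2.43 interest = $92.43; pay $92.43 → $0.00
Total interest: $34.80 + $34.80 + $34.80 + $28.67 + $22.37 + $15.90 + $9.25 + $2.43 = $183.02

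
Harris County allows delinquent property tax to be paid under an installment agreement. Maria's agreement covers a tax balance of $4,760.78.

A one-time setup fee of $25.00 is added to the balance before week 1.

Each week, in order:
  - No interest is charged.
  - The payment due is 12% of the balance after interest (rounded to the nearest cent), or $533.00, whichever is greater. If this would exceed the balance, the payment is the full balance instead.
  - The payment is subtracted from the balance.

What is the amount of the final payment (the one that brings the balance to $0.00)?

Week 1: opening $4,785.78; payment $574.29; balance $4,211.49
Week 2: opening $4,211.49; payment $533.00; balance $3,678.49
Week 3: opening $3,678.49; payment $533.00; balance $3,145.49
Week 4: opening $3,145.49; payment $533.00; balance $2,612.49
Week 5: opening $2,612.49; payment $533.00; balance $2,079.49
Week 6: opening $2,079.49; payment $533.00; balance $1,546.49
Week 7: opening $1,546.49; payment $533.00; balance $1,013.49
Week 8: opening $1,013.49; payment $533.00; balance $480.49
Week 9: opening $480.49; payment $480.49; balance $0.00

$480.49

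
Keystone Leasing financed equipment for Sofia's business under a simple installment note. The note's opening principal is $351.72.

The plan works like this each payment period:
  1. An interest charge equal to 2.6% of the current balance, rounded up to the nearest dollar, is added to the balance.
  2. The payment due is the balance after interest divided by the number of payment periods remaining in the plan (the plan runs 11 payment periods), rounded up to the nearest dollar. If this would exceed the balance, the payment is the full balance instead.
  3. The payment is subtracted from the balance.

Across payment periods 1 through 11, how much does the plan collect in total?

$417.72

Payment period 1: $351.72 +$10.00 interest = $361.72; pay $33.00 → $328.72
Payment period 2: $328.72 +$9.00 interest = $337.72; pay $34.00 → $303.72
Payment period 3: $303.72 +$8.00 interest = $311.72; pay $35.00 → $276.72
Payment period 4: $276.72 +$8.00 interest = $284.72; pay $36.00 → $248.72
Payment period 5: $248.72 +$7.00 interest = $255.72; pay $37.00 → $218.72
Payment period 6: $218.72 +$6.00 interest = $224.72; pay $38.00 → $186.72
Payment period 7: $186.72 +$5.00 interest = $191.72; pay $39.00 → $152.72
Payment period 8: $152.72 +$4.00 interest = $156.72; pay $40.00 → $116.72
Payment period 9: $116.72 +$4.00 interest = $120.72; pay $41.00 → $79.72
Payment period 10: $79.72 +$3.00 interest = $82.72; pay $42.00 → $40.72
Payment period 11: $40.72 +$2.00 interest = $42.72; pay $42.72 → $0.00
Total paid: $417.72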